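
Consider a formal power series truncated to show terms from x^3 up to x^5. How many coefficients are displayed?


From x^3 to x^5 inclusive, the count is 5 - 3 + 1 = 3.

3


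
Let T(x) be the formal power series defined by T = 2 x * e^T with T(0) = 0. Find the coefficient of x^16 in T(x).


Apply the Lagrange inversion formula: if T = 2 x * phi(T) with phi(t) = e^t, then
[x^n] T = 2^n * (1/n) [t^(n-1)] phi(t)^n = 2^n * (1/n) [t^(n-1)] e^(n t) = 2^n * (1/n) * n^(n-1) / (n-1)! = 2^n * n^(n-1) / n!.
When c = 1 this is the Cayley count of rooted labeled trees on n vertices, divided by n!.
For n = 16: 2^16 * 16^15 / 16! = 65536 * 1152921504606846976/20922789888000 = 2305843009213693952/638512875.

2305843009213693952/638512875


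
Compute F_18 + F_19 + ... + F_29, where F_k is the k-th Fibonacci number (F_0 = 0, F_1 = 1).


Use the identity sum_{k=0}^{N} F_k = F_{N+2} - 1 (which follows from F_{k+2} - F_{k+1} = F_k). Then
sum_{k=18}^{29} F_k = (F_{31} - 1) - (F_{19} - 1) = F_{31} - F_{19}.
Computing: F_{31} = 1346269, F_{19} = 4181, so
Sum = 1346269 - 4181 = 1342088.

1342088


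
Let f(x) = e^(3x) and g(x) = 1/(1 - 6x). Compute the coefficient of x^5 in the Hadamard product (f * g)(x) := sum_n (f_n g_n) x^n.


Expanding: f_k = 3^k/k! (from e^(3x)) and g_k = 6^k (from 1/(1 - 6x)). So the Hadamard coefficient (f * g)_k = 3^k 6^k / k! = (18)^k / k!.
For k = 5: 18^5/5! = 1889568/120 = 78732/5.

78732/5


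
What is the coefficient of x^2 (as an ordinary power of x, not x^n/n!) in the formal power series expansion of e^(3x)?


The exponential series is e^y = sum_{k>=0} y^k / k!. Substituting y = 3x gives
e^(3x) = sum_{k>=0} 3^k x^k / k!.
So the coefficient of x^n is a^n/n! with a = 3, n = 2:
3^2 / 2! = 9/2 = 9/2

9/2


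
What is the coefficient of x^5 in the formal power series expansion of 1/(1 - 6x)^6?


The general identity 1/(1 - c x)^r = sum_{k>=0} c^k C(k + r - 1, r - 1) x^k follows by substituting y = c x into 1/(1 - y)^r = sum_{k>=0} C(k + r - 1, r - 1) y^k.
For c = 6, r = 6, k = 5:
6^5 * C(10, 5) = 7776 * 252 = 1959552.

1959552


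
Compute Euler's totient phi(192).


phi(n) counts integers in [1, n] coprime to n. Using the multiplicative formula phi(n) = n * prod_{p | n} (1 - 1/p):
192 = 2^6 * 3, so
phi(192) = 192 * (1 - 1/2) * (1 - 1/3) = 64.

64


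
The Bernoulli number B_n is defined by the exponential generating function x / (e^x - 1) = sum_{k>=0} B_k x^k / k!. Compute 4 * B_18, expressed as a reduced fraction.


Bernoulli numbers can also be computed recursively via B_0 = 1 and sum_{j=0}^{m} C(m+1, j) B_j = 0 for m >= 1. Odd-index Bernoulli numbers vanish for k >= 3.
Computing B_18 = 43867/798, so 4 * B_18 = 4 * 43867/798 = 87734/399.

87734/399


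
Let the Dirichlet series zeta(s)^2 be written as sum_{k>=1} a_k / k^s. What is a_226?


The Dirichlet convolution of the constant function 1 with itself gives (1 * 1)(k) = sum_{d | k} 1 = d(k), the number of positive divisors of k.
Since zeta(s) = sum_{k>=1} 1/k^s, we have zeta(s)^2 = sum_{k>=1} d(k)/k^s, so a_k = d(k).
For k = 226: the divisors are 1, 2, 113, 226.
Count = 4.

4


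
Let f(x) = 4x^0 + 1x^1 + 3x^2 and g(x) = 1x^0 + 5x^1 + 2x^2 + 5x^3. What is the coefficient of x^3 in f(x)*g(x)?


Cauchy product at x^3:
4*5 + 1*2 + 3*5
= 37

37


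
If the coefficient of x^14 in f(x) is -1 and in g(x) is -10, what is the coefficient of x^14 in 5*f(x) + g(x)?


Scalar multiplication scales coefficients: 5 * -1 = -5.
Then add the g coefficient: -5 + -10
= -15

-15


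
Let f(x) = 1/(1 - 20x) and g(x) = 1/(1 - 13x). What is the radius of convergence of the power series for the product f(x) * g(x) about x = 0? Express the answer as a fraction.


The radius of 1/(1 - 20x) is 1/20 (nearest singularity at x = 1/20), and the radius of 1/(1 - 13x) is 1/13.
The product f(x)*g(x) = 1/((1 - 20x)(1 - 13x)) has singularities at both 1/20 and 1/13, so its radius of convergence is the distance to the nearest one:
min(1/20, 1/13) = 1/20.

1/20


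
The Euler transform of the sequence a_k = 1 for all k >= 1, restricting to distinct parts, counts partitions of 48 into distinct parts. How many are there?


Partitions of 48 into distinct parts can be computed via generating function.
Product (1+x)(1+x^2)(1+x^3)...
The coefficient of x^48 = 2910

2910


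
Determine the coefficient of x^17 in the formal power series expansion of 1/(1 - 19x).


The geometric series identity gives 1/(1 - c x) = sum_{k>=0} c^k x^k, so the coefficient of x^k is c^k.
Here c = 19 and k = 17.
Computing: 19^17 = 5480386857784802185939

5480386857784802185939


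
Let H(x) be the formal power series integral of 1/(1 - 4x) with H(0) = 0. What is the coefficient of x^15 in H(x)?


1/(1 - 4x) = sum_{k>=0} 4^k x^k. Integrating termwise with H(0) = 0:
H(x) = sum_{k>=0} 4^k x^(k+1) / (k+1) = sum_{m>=1} 4^(m-1) x^m / m.
For m = 15: 4^14/15 = 268435456/15 = 268435456/15.

268435456/15


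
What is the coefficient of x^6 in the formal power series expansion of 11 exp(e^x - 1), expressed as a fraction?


exp(e^x - 1) is the exponential generating function for the Bell numbers Bell_k: exp(e^x - 1) = sum_{k>=0} Bell_k x^k / k!.
So the coefficient of x^6 in 11 exp(e^x - 1) is 11 Bell_6 / 6!.
Computing: Bell_6 = 203 and 6! = 720, giving
11 * 203/720 = 2233/720.

2233/720


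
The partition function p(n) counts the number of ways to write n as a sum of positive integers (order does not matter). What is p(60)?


Using the generating function prod_{k>=1} 1/(1-x^k), we compute p(60).
By dynamic programming over parts 1 through 60:
p(60) = 966467

966467


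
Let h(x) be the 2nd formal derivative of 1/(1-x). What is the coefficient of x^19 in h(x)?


Differentiating 2 times: d^2/dx^2 [1/(1-x)] = 2!/(1-x)^3.
The expansion 1/(1-x)^3 = sum_{k>=0} C(k+2, 2) x^k, so the coefficient of x^n in 2!/(1-x)^3 is 2! * C(n+2, 2).
For n = 19: 2 * C(21, 2) = 2 * 210 = 420

420


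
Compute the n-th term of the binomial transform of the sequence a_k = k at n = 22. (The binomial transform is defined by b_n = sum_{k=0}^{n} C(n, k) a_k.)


With a_k = k, b_n = sum_{k=0}^{n} C(n, k) k. Using k * C(n, k) = n * C(n-1, k-1) gives b_n = n * sum_{k>=1} C(n-1, k-1) = n * 2^(n-1).
For n = 22: 22 * 2^21 = 22 * 2097152 = 46137344.

46137344


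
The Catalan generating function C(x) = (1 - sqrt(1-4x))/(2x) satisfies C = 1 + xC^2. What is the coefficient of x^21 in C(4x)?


Substituting x -> 4x scales the n-th coefficient by 4^n, so [x^21] C(4x) = 4^21 * C_21.
C_21 = C(2*21, 21)/(22) = 538257874440/22 = 24466267020.
So 4^21 * 24466267020 = 4398046511104 * 24466267020 = 107603780307049858990080.

107603780307049858990080


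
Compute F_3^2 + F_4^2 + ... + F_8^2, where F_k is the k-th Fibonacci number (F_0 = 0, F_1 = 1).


There is a standard identity sum_{k=0}^{N} F_k^2 = F_N * F_{N+1} (proved inductively from the telescoping relation F_k^2 = F_k F_{k+1} - F_{k-1} F_k). Then
sum_{k=3}^{8} F_k^2 = F_8 F_9 - F_2 F_3.
Computing: F_8 = 21, F_9 = 34, F_2 = 1, F_3 = 2.
Sum = 21 * 34 - 1 * 2 = 712.

712


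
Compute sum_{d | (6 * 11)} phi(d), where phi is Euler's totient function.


First, 6 * 11 = 66. One classical identity is sum_{d | n} phi(d) = n (each k in [1, n] has a unique gcd with n, and among the k's with gcd(k, n) = n/d there are phi(d) of them). So the sum equals 66. We also verify directly:
Divisors of 66: 1, 2, 3, 6, 11, 22, 33, 66.
phi values: 1, 1, 2, 2, 10, 10, 20, 20.
Sum = 66.

66


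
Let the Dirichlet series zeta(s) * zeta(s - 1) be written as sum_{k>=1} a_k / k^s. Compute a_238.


Convolution gives a_k = sum_{d | k} d * 1 = sum_{d | k} d = sigma(k), the sum of positive divisors of k.
For k = 238, the divisors are 1, 2, 7, 14, 17, 34, 119, 238, so
sigma(238) = 1 + 2 + 7 + 14 + 17 + 34 + 119 + 238 = 432.

432


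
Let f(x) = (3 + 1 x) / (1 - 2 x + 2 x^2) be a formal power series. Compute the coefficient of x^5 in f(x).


Write f(x) = sum_{k>=0} a_k x^k. Multiplying both sides by 1 - 2 x + 2 x^2 gives
(1 - 2 x + 2 x^2) sum_{k>=0} a_k x^k = 3 + 1 x.
Matching coefficients:
 x^0: a_0 = 3
 x^1: a_1 - 2 a_0 = 1  =>  a_1 = 2*3 + 1 = 7
 x^k (k >= 2): a_k = 2 a_{k-1} - 2 a_{k-2}.
Iterating: a_2 = 8, a_3 = 2, a_4 = -12, a_5 = -28.
So the coefficient of x^5 is -28.

-28


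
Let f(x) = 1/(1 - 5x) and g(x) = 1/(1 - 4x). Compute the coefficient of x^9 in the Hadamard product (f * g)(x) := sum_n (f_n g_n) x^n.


f has coefficients f_k = 5^k and g has coefficients g_k = 4^k, so the Hadamard product has coefficient (f*g)_k = 5^k * 4^k = 20^k.
For k = 9: 20^9 = 512000000000.

512000000000


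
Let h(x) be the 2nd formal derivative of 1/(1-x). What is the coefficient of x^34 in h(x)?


Differentiating 2 times: d^2/dx^2 [1/(1-x)] = 2!/(1-x)^3.
The expansion 1/(1-x)^3 = sum_{k>=0} C(k+2, 2) x^k, so the coefficient of x^n in 2!/(1-x)^3 is 2! * C(n+2, 2).
For n = 34: 2 * C(36, 2) = 2 * 630 = 1260

1260


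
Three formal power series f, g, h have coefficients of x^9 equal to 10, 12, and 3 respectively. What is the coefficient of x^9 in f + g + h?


Series addition is componentwise:
10 + 12 + 3
= 25

25


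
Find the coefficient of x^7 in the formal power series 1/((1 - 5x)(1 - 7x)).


By partial fractions or Cauchy convolution:
The coefficient equals sum_{k=0}^{7} 5^k * 7^(7-k).
= 2687088

2687088


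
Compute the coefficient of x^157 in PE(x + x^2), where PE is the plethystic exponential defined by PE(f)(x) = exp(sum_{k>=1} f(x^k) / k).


With f(x) = x + x^2, the exponent is sum_{k>=1} (x^k + x^(2k)) / k = -ln(1 - x) - ln(1 - x^2). Exponentiating:
PE(x + x^2) = 1 / ((1 - x)(1 - x^2)).
This is the generating function for partitions of n into parts of size 1 or 2. The number of 2's can be any j in 0..78, and the rest are 1's, so
[x^157] = floor(157/2) + 1 = 79.

79


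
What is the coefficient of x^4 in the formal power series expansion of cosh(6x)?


The Maclaurin series is cosh(t) = sum_{m>=0} t^(2m) / (2m)!, so substituting t = 6x, only even powers of x are nonzero, with coefficient of x^(2m) equal to 6^(2m) / (2m)!.
For x^4 the coefficient is 6^4/4! = 1296/24 = 54.

54


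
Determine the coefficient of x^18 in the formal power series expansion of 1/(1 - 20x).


The geometric series identity gives 1/(1 - c x) = sum_{k>=0} c^k x^k, so the coefficient of x^k is c^k.
Here c = 20 and k = 18.
Computing: 20^18 = 262144000000000000000000

262144000000000000000000


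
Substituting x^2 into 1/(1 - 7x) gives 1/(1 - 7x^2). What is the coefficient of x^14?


The coefficient of x^(2m) in 1/(1 - 7x^2) is 7^m.
With n = 14 = 2*7, the coefficient is 7^7 = 823543.

823543


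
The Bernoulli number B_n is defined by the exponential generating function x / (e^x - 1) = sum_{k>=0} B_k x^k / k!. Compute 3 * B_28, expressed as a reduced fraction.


Bernoulli numbers can also be computed recursively via B_0 = 1 and sum_{j=0}^{m} C(m+1, j) B_j = 0 for m >= 1. Odd-index Bernoulli numbers vanish for k >= 3.
Computing B_28 = -23749461029/870, so 3 * B_28 = 3 * -23749461029/870 = -23749461029/290.

-23749461029/290


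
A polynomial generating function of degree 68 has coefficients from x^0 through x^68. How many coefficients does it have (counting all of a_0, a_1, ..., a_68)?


A polynomial of degree 68 takes the form a_0 + a_1 x + ... + a_68 x^68.
The number of coefficients is 68 + 1 = 69.

69


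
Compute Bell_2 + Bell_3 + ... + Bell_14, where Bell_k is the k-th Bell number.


Recall Bell_k counts set partitions of a k-set (with Bell_0 = 1 by convention).
Bell_2 through Bell_14: 2, 5, 15, 52, 203, 877, 4140, 21147, 115975, 678570, 4213597, 27644437, 190899322
Sum = 2 + 5 + 15 + 52 + 203 + 877 + 4140 + 21147 + 115975 + 678570 + 4213597 + 27644437 + 190899322 = 223578342.

223578342


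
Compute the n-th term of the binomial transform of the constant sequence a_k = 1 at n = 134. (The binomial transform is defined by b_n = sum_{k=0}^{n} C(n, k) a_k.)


With a_k = 1 for all k, b_n = sum_{k=0}^{n} C(n, k) = 2^n by the binomial theorem.
For n = 134: 2^134 = 21778071482940061661655974875633165533184.

21778071482940061661655974875633165533184


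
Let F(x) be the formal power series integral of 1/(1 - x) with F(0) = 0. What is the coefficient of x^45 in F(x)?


1/(1 - x) = sum_{k>=0} x^k. Integrating termwise and using F(0) = 0 gives
F(x) = sum_{k>=0} x^(k+1) / (k+1) = sum_{m>=1} x^m / m = -ln(1 - x).
So the coefficient of x^45 is 1/45 = 1/45.

1/45


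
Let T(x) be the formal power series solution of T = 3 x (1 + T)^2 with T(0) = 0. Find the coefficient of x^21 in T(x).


Apply the Lagrange inversion formula: if T = 3 x * phi(T) with phi(t) = (1 + t)^2, then [x^n] T = 3^n * (1/n) [t^(n-1)] phi(t)^n = 3^n * (1/n) [t^(n-1)] (1 + t)^(2n) = 3^n * (1/n) C(2n, n-1).
Using the identity C(2n, n-1) = C(2n, n) * n / (n+1), the unscaled factor equals C(2n, n) / (n+1) = C_n, the n-th Catalan number.
For n = 21: C_21 = C(42, 21) / 22 = 538257874440/22 = 24466267020.
With the 3^21 = 10460353203 factor, the coefficient is 10460353203 * 24466267020 = 255925794588110265060.

255925794588110265060


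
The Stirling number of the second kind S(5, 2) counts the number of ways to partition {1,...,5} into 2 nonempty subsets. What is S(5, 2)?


Using the explicit formula S(n,k) = (1/k!) sum_{j=0}^{k} (-1)^(k-j) C(k,j) j^n:
S(5, 2) = 15
Equivalently, S(n,k) is n! times the coefficient of x^n in the EGF (e^x - 1)^k / k!.

15


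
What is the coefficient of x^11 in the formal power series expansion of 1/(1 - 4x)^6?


The general identity 1/(1 - c x)^r = sum_{k>=0} c^k C(k + r - 1, r - 1) x^k follows by substituting y = c x into 1/(1 - y)^r = sum_{k>=0} C(k + r - 1, r - 1) y^k.
For c = 4, r = 6, k = 11:
4^11 * C(16, 5) = 4194304 * 4368 = 18320719872.

18320719872


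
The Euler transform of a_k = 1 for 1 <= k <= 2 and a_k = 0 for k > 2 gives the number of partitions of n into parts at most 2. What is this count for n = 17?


Partitions of 17 into parts at most 2:
Using generating function (1-x)^(-1)(1-x^2)^(-1),
the coefficient of x^17 = 9

9


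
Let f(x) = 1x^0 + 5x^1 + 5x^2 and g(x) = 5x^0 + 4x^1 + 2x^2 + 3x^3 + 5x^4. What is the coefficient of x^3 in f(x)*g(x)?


Cauchy product at x^3:
1*3 + 5*2 + 5*4
= 33

33


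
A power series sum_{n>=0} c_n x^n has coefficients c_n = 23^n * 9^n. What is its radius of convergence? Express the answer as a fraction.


By the root test (Cauchy-Hadamard), the radius is R = 1 / limsup_n |c_n|^(1/n).
Here |c_n|^(1/n) = (23^n * 9^n)^(1/n) = 23 * 9 = 207 for all n.
So R = 1/207 = 1/207.

1/207


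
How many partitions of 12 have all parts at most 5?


Using the generating function (1-x)^(-1)(1-x^2)^(-1)...(1-x^5)^(-1),
the coefficient of x^12 counts these restricted partitions.
Result = 47

47


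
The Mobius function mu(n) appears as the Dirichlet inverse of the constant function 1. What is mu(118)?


118 = 2 * 59 (all distinct primes).
mu(118) = (-1)^2 = 1

1


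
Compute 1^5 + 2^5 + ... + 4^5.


This power sum has a closed form given by Faulhaber's formula
sum_{k=1}^{m} k^p = (1 / (p + 1)) * sum_{j=0}^{p} C(p + 1, j) B_j m^(p + 1 - j),
but for small m direct computation is fastest:
1 + 32 + 243 + 1024 = 1300.

1300


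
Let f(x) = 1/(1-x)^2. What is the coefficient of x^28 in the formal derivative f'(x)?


Differentiate: d/dx [ 1/(1-x)^r ] = r / (1-x)^(r+1).
Here r = 2, so f'(x) = 2 / (1-x)^3.
The expansion of 1/(1-x)^(r+1) has coefficient of x^n equal to C(n+r, r).
So the coefficient of x^28 in f'(x) is
2 * C(30, 2) = 2 * 435 = 870

870


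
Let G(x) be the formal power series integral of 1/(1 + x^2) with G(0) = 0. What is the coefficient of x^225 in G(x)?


1/(1 + x^2) = sum_{j>=0} (-1)^j x^(2j). Integrating termwise with G(0) = 0:
G(x) = sum_{j>=0} (-1)^j x^(2j+1) / (2j+1) = arctan(x).
Only odd powers are nonzero. For x^225 write 225 = 2*112 + 1, giving
(-1)^112 / 225 = 1/225 = 1/225.

1/225


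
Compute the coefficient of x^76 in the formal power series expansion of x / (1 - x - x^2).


Let f(x) = sum_{k>=0} a_k x^k. Multiplying f(x) * (1 - x - x^2) = x and matching coefficients gives a_0 = 0, a_1 = 1, and a_k = a_{k-1} + a_{k-2} for k >= 2. These are the Fibonacci numbers F_k.
Iterating from F_0 = 0, F_1 = 1:
F_0=0, F_1=1, F_2=1, F_3=2, F_4=3, F_5=5, F_6=8, F_7=13, F_8=21, F_9=34, ...
F_76 = 3416454622906707.

3416454622906707


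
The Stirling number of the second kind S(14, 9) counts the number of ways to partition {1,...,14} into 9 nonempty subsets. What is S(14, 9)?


Using the explicit formula S(n,k) = (1/k!) sum_{j=0}^{k} (-1)^(k-j) C(k,j) j^n:
S(14, 9) = 5135130
Equivalently, S(n,k) is n! times the coefficient of x^n in the EGF (e^x - 1)^k / k!.

5135130


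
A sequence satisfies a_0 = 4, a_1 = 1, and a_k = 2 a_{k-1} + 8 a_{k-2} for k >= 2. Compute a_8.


The characteristic equation is t^2 - 2 t - 8 = 0, with roots r_1 = 4 and r_2 = -2 (so c_1 = r_1 + r_2, c_2 = -r_1 r_2 as required).
One can use the closed form a_n = A r_1^n + B r_2^n, but direct iteration is more reliable:
a_0 = 4, a_1 = 1, a_2 = 34, a_3 = 76, a_4 = 424, a_5 = 1456, a_6 = 6304, a_7 = 24256, a_8 = 98944.
So a_8 = 98944.

98944


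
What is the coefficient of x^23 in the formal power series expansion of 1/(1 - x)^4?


The negative binomial / multiset identity is
1/(1 - x)^r = sum_{k>=0} C(k + r - 1, r - 1) x^k.
Here r = 4 and k = 23, so the coefficient is
C(23 + 3, 3) = C(26, 3)
= 2600

2600


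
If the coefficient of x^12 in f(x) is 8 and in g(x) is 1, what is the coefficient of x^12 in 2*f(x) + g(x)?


Scalar multiplication scales coefficients: 2 * 8 = 16.
Then add the g coefficient: 16 + 1
= 17

17


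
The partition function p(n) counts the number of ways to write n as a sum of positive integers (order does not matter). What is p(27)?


Using the generating function prod_{k>=1} 1/(1-x^k), we compute p(27).
By dynamic programming over parts 1 through 27:
p(27) = 3010

3010


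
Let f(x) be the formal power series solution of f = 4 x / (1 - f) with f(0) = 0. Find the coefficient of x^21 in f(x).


Apply Lagrange inversion: f = 4 x * phi(f) with phi(t) = 1/(1 - t), so
[x^n] f = 4^n * (1/n) [t^(n-1)] phi(t)^n = 4^n * (1/n) [t^(n-1)] (1 - t)^(-n) = 4^n * (1/n) C(2n - 2, n - 1) = 4^n * C_{n-1}.
For n = 21: C_20 = C(40, 20) / 21 = 137846528820/21 = 6564120420.
With the 4^21 = 4398046511104 factor, the coefficient is 4398046511104 * 6564120420 = 28869306911647523143680.

28869306911647523143680


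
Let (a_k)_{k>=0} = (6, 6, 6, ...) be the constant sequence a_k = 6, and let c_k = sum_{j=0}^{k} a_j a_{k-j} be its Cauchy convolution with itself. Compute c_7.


Since a_j = 6 for all j >= 0, the convolution sum becomes
c_k = sum_{j=0}^{k} 6 * 6 = 36 * (k + 1).
Equivalently, the generating function of (a_k) is 6/(1 - x) and its square is 36/(1 - x)^2 = sum_{k>=0} 36(k + 1) x^k.
For k = 7: 36 * 8 = 288.

288


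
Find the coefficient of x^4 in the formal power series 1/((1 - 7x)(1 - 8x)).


By partial fractions or Cauchy convolution:
The coefficient equals sum_{k=0}^{4} 7^k * 8^(4-k).
= 15961

15961


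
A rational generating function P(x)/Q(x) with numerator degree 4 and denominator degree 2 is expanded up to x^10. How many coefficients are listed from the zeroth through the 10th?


Expanding up to x^10 gives the coefficients for x^0, x^1, ..., x^10.
That is 10 + 1 = 11 coefficients in total.

11


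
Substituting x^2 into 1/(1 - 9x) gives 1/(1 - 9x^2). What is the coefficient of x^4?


The coefficient of x^(2m) in 1/(1 - 9x^2) is 9^m.
With n = 4 = 2*2, the coefficient is 9^2 = 81.

81


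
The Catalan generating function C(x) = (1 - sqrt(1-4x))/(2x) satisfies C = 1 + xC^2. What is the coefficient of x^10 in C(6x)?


Substituting x -> 6x scales the n-th coefficient by 6^n, so [x^10] C(6x) = 6^10 * C_10.
C_10 = C(2*10, 10)/(11) = 184756/11 = 16796.
So 6^10 * 16796 = 60466176 * 16796 = 1015589892096.

1015589892096


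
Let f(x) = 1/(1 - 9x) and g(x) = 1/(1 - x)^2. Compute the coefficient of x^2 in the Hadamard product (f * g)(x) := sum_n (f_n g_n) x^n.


f has coefficients f_k = 9^k. For g = 1/(1 - x)^2 the coefficient is g_k = C(k + 1, 1) = k + 1. The Hadamard coefficient is (f * g)_k = 9^k * (k + 1).
For k = 2: 9^2 * 3 = 81 * 3 = 243.

243


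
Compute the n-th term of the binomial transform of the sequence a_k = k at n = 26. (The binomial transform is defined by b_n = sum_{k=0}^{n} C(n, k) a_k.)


With a_k = k, b_n = sum_{k=0}^{n} C(n, k) k. Using k * C(n, k) = n * C(n-1, k-1) gives b_n = n * sum_{k>=1} C(n-1, k-1) = n * 2^(n-1).
For n = 26: 26 * 2^25 = 26 * 33554432 = 872415232.

872415232


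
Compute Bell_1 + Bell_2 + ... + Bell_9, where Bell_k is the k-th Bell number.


Recall Bell_k counts set partitions of a k-set (with Bell_0 = 1 by convention).
Bell_1 through Bell_9: 1, 2, 5, 15, 52, 203, 877, 4140, 21147
Sum = 1 + 2 + 5 + 15 + 52 + 203 + 877 + 4140 + 21147 = 26442.

26442


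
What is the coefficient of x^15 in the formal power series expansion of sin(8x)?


The Maclaurin series is sin(t) = sum_{k>=0} (-1)^k t^(2k+1) / (2k+1)!, so substituting t = 8x, only odd powers of x are nonzero, with coefficient of x^(2k+1) equal to (-1)^k 8^(2k+1) / (2k+1)!.
Write 15 = 2*7 + 1, giving the coefficient (-1)^7 * 8^15 / 15! = -35184372088832/1307674368000 = -17179869184/638512875.

-17179869184/638512875


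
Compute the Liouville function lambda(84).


The Liouville function is lambda(k) = (-1)^Omega(k), where Omega(k) counts the prime factors of k with multiplicity.
Factoring: 84 = 2 * 2 * 3 * 7, so Omega(84) = 4.
lambda(84) = (-1)^4 = 1.

1


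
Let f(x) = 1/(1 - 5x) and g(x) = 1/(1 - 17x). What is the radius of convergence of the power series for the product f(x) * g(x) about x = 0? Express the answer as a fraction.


The radius of 1/(1 - 5x) is 1/5 (nearest singularity at x = 1/5), and the radius of 1/(1 - 17x) is 1/17.
The product f(x)*g(x) = 1/((1 - 5x)(1 - 17x)) has singularities at both 1/5 and 1/17, so its radius of convergence is the distance to the nearest one:
min(1/5, 1/17) = 1/17.

1/17


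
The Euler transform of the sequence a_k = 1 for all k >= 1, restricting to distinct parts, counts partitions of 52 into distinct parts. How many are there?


Partitions of 52 into distinct parts can be computed via generating function.
Product (1+x)(1+x^2)(1+x^3)...
The coefficient of x^52 = 4582

4582


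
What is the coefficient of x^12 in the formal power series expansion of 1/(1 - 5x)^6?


The general identity 1/(1 - c x)^r = sum_{k>=0} c^k C(k + r - 1, r - 1) x^k follows by substituting y = c x into 1/(1 - y)^r = sum_{k>=0} C(k + r - 1, r - 1) y^k.
For c = 5, r = 6, k = 12:
5^12 * C(17, 5) = 244140625 * 6188 = 1510742187500.

1510742187500


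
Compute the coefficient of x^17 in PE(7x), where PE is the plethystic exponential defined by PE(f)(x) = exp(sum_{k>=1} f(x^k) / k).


With f(x) = 7x, the exponent is sum_{k>=1} 7 x^k / k = 7 * (-ln(1 - x)). Exponentiating:
PE(7x) = exp(-7 ln(1 - x)) = 1/(1 - x)^7.
By the negative binomial expansion, [x^n] 1/(1 - x)^7 = C(n + 6, 6).
For n = 17: C(23, 6) = 100947.

100947


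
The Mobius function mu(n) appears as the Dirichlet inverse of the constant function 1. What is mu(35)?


35 = 5 * 7 (all distinct primes).
mu(35) = (-1)^2 = 1

1


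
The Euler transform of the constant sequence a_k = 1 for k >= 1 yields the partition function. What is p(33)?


The Euler transform converts the sequence a_k = 1 into the number of integer partitions.
Using the recurrence or dynamic programming:
p(33) = 10143

10143


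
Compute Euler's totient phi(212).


phi(n) counts integers in [1, n] coprime to n. Using the multiplicative formula phi(n) = n * prod_{p | n} (1 - 1/p):
212 = 2^2 * 53, so
phi(212) = 212 * (1 - 1/2) * (1 - 1/53) = 104.

104


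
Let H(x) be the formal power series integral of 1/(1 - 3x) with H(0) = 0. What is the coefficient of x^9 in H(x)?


1/(1 - 3x) = sum_{k>=0} 3^k x^k. Integrating termwise with H(0) = 0:
H(x) = sum_{k>=0} 3^k x^(k+1) / (k+1) = sum_{m>=1} 3^(m-1) x^m / m.
For m = 9: 3^8/9 = 6561/9 = 729.

729


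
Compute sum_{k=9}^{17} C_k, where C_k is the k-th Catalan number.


C_9 through C_17: 4862, 16796, 58786, 208012, 742900, 2674440, 9694845, 35357670, 129644790
Sum = 4862 + 16796 + 58786 + 208012 + 742900 + 2674440 + 9694845 + 35357670 + 129644790
= 178403101

178403101


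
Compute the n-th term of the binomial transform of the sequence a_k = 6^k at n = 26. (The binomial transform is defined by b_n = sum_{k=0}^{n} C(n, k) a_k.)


With a_k = 6^k, b_n = sum_{k=0}^{n} C(n, k) 6^k = (1 + 6)^n by the binomial theorem.
For n = 26: (1 + 6)^26 = 7^26 = 9387480337647754305649.

9387480337647754305649


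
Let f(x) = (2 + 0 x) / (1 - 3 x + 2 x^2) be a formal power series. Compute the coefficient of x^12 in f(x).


Write f(x) = sum_{k>=0} a_k x^k. Multiplying both sides by 1 - 3 x + 2 x^2 gives
(1 - 3 x + 2 x^2) sum_{k>=0} a_k x^k = 2 + 0 x.
Matching coefficients:
 x^0: a_0 = 2
 x^1: a_1 - 3 a_0 = 0  =>  a_1 = 3*2 + 0 = 6
 x^k (k >= 2): a_k = 3 a_{k-1} - 2 a_{k-2}.
Iterating: a_2 = 14, a_3 = 30, a_4 = 62, a_5 = 126, a_6 = 254, a_7 = 510, a_8 = 1022, a_9 = 2046, a_10 = 4094, a_11 = 8190, a_12 = 16382.
So the coefficient of x^12 is 16382.

16382


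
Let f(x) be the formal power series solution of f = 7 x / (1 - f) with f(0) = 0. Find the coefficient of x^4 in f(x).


Apply Lagrange inversion: f = 7 x * phi(f) with phi(t) = 1/(1 - t), so
[x^n] f = 7^n * (1/n) [t^(n-1)] phi(t)^n = 7^n * (1/n) [t^(n-1)] (1 - t)^(-n) = 7^n * (1/n) C(2n - 2, n - 1) = 7^n * C_{n-1}.
For n = 4: C_3 = C(6, 3) / 4 = 20/4 = 5.
With the 7^4 = 2401 factor, the coefficient is 2401 * 5 = 12005.

12005


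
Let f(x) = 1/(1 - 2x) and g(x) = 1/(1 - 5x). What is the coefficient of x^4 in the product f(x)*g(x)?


The coefficient of x^n in f*g is the Cauchy product: sum_{k=0}^{n} a^k * b^(n-k).
With a=2, b=5, n=4:
sum_{k=0}^{4} 2^k * 5^(4-k)
= 1031

1031


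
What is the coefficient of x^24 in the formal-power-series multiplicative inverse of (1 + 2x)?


The inverse is 1/(1 + 2x). Apply the geometric identity 1/(1 - y) = sum_{k>=0} y^k with y = -2x:
1/(1 + 2x) = sum_{k>=0} (-2)^k x^k.
So the coefficient of x^24 is (-2)^24 = 16777216.

16777216


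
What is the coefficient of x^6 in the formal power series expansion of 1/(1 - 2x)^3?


The general identity 1/(1 - c x)^r = sum_{k>=0} c^k C(k + r - 1, r - 1) x^k follows by substituting y = c x into 1/(1 - y)^r = sum_{k>=0} C(k + r - 1, r - 1) y^k.
For c = 2, r = 3, k = 6:
2^6 * C(8, 2) = 64 * 28 = 1792.

1792


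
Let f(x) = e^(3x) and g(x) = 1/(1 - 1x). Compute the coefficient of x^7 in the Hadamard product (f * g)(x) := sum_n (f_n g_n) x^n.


Expanding: f_k = 3^k/k! (from e^(3x)) and g_k = 1^k (from 1/(1 - 1x)). So the Hadamard coefficient (f * g)_k = 3^k 1^k / k! = (3)^k / k!.
For k = 7: 3^7/7! = 2187/5040 = 243/560.

243/560


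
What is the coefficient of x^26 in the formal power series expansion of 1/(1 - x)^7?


The negative binomial / multiset identity is
1/(1 - x)^r = sum_{k>=0} C(k + r - 1, r - 1) x^k.
Here r = 7 and k = 26, so the coefficient is
C(26 + 6, 6) = C(32, 6)
= 906192

906192


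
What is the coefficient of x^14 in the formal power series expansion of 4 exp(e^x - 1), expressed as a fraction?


exp(e^x - 1) is the exponential generating function for the Bell numbers Bell_k: exp(e^x - 1) = sum_{k>=0} Bell_k x^k / k!.
So the coefficient of x^14 in 4 exp(e^x - 1) is 4 Bell_14 / 14!.
Computing: Bell_14 = 190899322 and 14! = 87178291200, giving
4 * 190899322/87178291200 = 95449661/10897286400.

95449661/10897286400


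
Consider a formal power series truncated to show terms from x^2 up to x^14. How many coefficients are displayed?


From x^2 to x^14 inclusive, the count is 14 - 2 + 1 = 13.

13


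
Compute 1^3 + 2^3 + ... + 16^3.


This power sum has a closed form given by Faulhaber's formula
sum_{k=1}^{m} k^p = (1 / (p + 1)) * sum_{j=0}^{p} C(p + 1, j) B_j m^(p + 1 - j),
but for small m direct computation is fastest:
1 + 8 + 27 + 64 + 125 + 216 + 343 + 512 + 729 + 1000 + 1331 + 1728 + 2197 + 2744 + 3375 + 4096 = 18496.

18496


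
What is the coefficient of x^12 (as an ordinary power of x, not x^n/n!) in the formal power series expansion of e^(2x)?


The exponential series is e^y = sum_{k>=0} y^k / k!. Substituting y = 2x gives
e^(2x) = sum_{k>=0} 2^k x^k / k!.
So the coefficient of x^n is a^n/n! with a = 2, n = 12:
2^12 / 12! = 4096/479001600 = 4/467775

4/467775


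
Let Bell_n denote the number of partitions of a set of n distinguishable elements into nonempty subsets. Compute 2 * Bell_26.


Bell_26 can be computed from the Bell triangle or from Dobinski's identity Bell_n = (1/e) * sum_{k>=0} k^n / k!.
Computing Bell_26 = 49631246523618756274.
Then 2 * 49631246523618756274 = 99262493047237512548.

99262493047237512548


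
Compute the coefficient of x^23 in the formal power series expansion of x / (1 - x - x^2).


Let f(x) = sum_{k>=0} a_k x^k. Multiplying f(x) * (1 - x - x^2) = x and matching coefficients gives a_0 = 0, a_1 = 1, and a_k = a_{k-1} + a_{k-2} for k >= 2. These are the Fibonacci numbers F_k.
Iterating from F_0 = 0, F_1 = 1:
F_0=0, F_1=1, F_2=1, F_3=2, F_4=3, F_5=5, F_6=8, F_7=13, F_8=21, F_9=34, ...
F_23 = 28657.

28657


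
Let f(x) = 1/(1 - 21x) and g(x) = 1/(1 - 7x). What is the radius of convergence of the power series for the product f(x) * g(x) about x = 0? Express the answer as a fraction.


The radius of 1/(1 - 21x) is 1/21 (nearest singularity at x = 1/21), and the radius of 1/(1 - 7x) is 1/7.
The product f(x)*g(x) = 1/((1 - 21x)(1 - 7x)) has singularities at both 1/21 and 1/7, so its radius of convergence is the distance to the nearest one:
min(1/21, 1/7) = 1/21.

1/21


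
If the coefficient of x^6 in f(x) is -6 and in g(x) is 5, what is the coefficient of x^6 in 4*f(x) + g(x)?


Scalar multiplication scales coefficients: 4 * -6 = -24.
Then add the g coefficient: -24 + 5
= -19

-19


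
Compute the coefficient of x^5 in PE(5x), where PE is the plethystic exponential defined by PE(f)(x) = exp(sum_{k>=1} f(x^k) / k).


With f(x) = 5x, the exponent is sum_{k>=1} 5 x^k / k = 5 * (-ln(1 - x)). Exponentiating:
PE(5x) = exp(-5 ln(1 - x)) = 1/(1 - x)^5.
By the negative binomial expansion, [x^n] 1/(1 - x)^5 = C(n + 4, 4).
For n = 5: C(9, 4) = 126.

126


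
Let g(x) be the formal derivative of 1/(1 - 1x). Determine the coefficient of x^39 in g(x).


Differentiate termwise: d/dx sum_{k>=0} 1^k x^k = sum_{k>=1} k 1^k x^(k-1) = sum_{j>=0} (j+1) 1^(j+1) x^j.
Equivalently, d/dx [1/(1 - 1x)] = 1/(1 - 1x)^2.
For j = 39: 40 * 1^40 = 40 * 1 = 40.

40


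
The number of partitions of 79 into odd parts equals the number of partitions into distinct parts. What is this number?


Computing partitions of 79 into odd parts (1, 3, 5, ...):
Using the generating function prod_{k>=0} 1/(1-x^(2k+1)),
the count is 70488

70488


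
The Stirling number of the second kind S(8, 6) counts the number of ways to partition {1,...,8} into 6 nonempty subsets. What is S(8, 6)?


Using the explicit formula S(n,k) = (1/k!) sum_{j=0}^{k} (-1)^(k-j) C(k,j) j^n:
S(8, 6) = 266
Equivalently, S(n,k) is n! times the coefficient of x^n in the EGF (e^x - 1)^k / k!.

266


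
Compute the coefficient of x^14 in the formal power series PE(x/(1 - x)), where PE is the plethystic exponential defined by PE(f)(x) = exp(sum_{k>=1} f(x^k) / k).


For f(x) = x/(1 - x) we have
sum_{k>=1} f(x^k) / k = sum_{k>=1} (1/k) * x^k / (1 - x^k) = sum_{k, m >= 1} x^(k m) / k,
which after exponentiating simplifies to
PE(x/(1 - x)) = prod_{k>=1} 1 / (1 - x^k).
This is the generating function for the partition function p(n), so the coefficient of x^14 is p(14).
Computing p(14) by dynamic programming over parts 1, 2, ..., 14: p(14) = 135.

135


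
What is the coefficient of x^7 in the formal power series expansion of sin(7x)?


The Maclaurin series is sin(t) = sum_{k>=0} (-1)^k t^(2k+1) / (2k+1)!, so substituting t = 7x, only odd powers of x are nonzero, with coefficient of x^(2k+1) equal to (-1)^k 7^(2k+1) / (2k+1)!.
Write 7 = 2*3 + 1, giving the coefficient (-1)^3 * 7^7 / 7! = -823543/5040 = -117649/720.

-117649/720


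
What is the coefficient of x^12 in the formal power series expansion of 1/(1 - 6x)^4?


The general identity 1/(1 - c x)^r = sum_{k>=0} c^k C(k + r - 1, r - 1) x^k follows by substituting y = c x into 1/(1 - y)^r = sum_{k>=0} C(k + r - 1, r - 1) y^k.
For c = 6, r = 4, k = 12:
6^12 * C(15, 3) = 2176782336 * 455 = 990435962880.

990435962880


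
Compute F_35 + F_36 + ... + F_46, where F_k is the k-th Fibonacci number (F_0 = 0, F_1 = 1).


Use the identity sum_{k=0}^{N} F_k = F_{N+2} - 1 (which follows from F_{k+2} - F_{k+1} = F_k). Then
sum_{k=35}^{46} F_k = (F_{48} - 1) - (F_{36} - 1) = F_{48} - F_{36}.
Computing: F_{48} = 4807526976, F_{36} = 14930352, so
Sum = 4807526976 - 14930352 = 4792596624.

4792596624


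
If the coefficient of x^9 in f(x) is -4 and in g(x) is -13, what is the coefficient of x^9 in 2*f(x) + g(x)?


Scalar multiplication scales coefficients: 2 * -4 = -8.
Then add the g coefficient: -8 + -13
= -21

-21


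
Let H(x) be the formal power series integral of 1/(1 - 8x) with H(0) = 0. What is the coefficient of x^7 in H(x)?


1/(1 - 8x) = sum_{k>=0} 8^k x^k. Integrating termwise with H(0) = 0:
H(x) = sum_{k>=0} 8^k x^(k+1) / (k+1) = sum_{m>=1} 8^(m-1) x^m / m.
For m = 7: 8^6/7 = 262144/7 = 262144/7.

262144/7


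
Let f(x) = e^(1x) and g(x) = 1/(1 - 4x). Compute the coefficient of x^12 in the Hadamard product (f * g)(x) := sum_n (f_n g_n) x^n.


Expanding: f_k = 1^k/k! (from e^(1x)) and g_k = 4^k (from 1/(1 - 4x)). So the Hadamard coefficient (f * g)_k = 1^k 4^k / k! = (4)^k / k!.
For k = 12: 4^12/12! = 16777216/479001600 = 16384/467775.

16384/467775


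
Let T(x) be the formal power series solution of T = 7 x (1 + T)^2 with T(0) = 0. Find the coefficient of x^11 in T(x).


Apply the Lagrange inversion formula: if T = 7 x * phi(T) with phi(t) = (1 + t)^2, then [x^n] T = 7^n * (1/n) [t^(n-1)] phi(t)^n = 7^n * (1/n) [t^(n-1)] (1 + t)^(2n) = 7^n * (1/n) C(2n, n-1).
Using the identity C(2n, n-1) = C(2n, n) * n / (n+1), the unscaled factor equals C(2n, n) / (n+1) = C_n, the n-th Catalan number.
For n = 11: C_11 = C(22, 11) / 12 = 705432/12 = 58786.
With the 7^11 = 1977326743 factor, the coefficient is 1977326743 * 58786 = 116239129913998.

116239129913998


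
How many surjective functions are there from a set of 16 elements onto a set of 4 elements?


By inclusion-exclusion on which target elements are missed, the number of surjections from an n-set onto a k-set is
surj(n, k) = sum_{j=0}^{k} (-1)^j C(k, j) (k - j)^n.
Equivalently surj(n, k) = k! * S(n, k), where S(n, k) is the Stirling number of the second kind.
For n = 16, k = 4:
S(16, 4) = 171798901, so
surj = 4! * 171798901 = 24 * 171798901 = 4123173624.

4123173624


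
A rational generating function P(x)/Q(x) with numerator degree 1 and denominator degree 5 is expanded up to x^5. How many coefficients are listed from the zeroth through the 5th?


Expanding up to x^5 gives the coefficients for x^0, x^1, ..., x^5.
That is 5 + 1 = 6 coefficients in total.

6


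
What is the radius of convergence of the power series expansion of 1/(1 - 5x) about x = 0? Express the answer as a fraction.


Expanding 1/(1 - 5x) = sum_{k>=0} 5^k x^k, the series converges when |5x| < 1, i.e., |x| < 1/5.
So the radius of convergence is 1/5 = 1/5.

1/5


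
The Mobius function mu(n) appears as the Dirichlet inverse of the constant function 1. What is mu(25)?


25 has a squared prime factor, so mu(25) = 0.
Factorization reveals a repeated prime.

0


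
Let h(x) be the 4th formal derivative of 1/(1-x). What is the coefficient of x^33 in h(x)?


Differentiating 4 times: d^4/dx^4 [1/(1-x)] = 4!/(1-x)^5.
The expansion 1/(1-x)^5 = sum_{k>=0} C(k+4, 4) x^k, so the coefficient of x^n in 4!/(1-x)^5 is 4! * C(n+4, 4).
For n = 33: 24 * C(37, 4) = 24 * 66045 = 1585080

1585080


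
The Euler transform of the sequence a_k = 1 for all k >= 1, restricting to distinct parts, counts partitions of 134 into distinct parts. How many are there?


Partitions of 134 into distinct parts can be computed via generating function.
Product (1+x)(1+x^2)(1+x^3)...
The coefficient of x^134 = 6240974

6240974


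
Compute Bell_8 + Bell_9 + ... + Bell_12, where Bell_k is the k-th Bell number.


Recall Bell_k counts set partitions of a k-set (with Bell_0 = 1 by convention).
Bell_8 through Bell_12: 4140, 21147, 115975, 678570, 4213597
Sum = 4140 + 21147 + 115975 + 678570 + 4213597 = 5033429.

5033429


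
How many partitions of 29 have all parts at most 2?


Using the generating function (1-x)^(-1)(1-x^2)^(-1),
the coefficient of x^29 counts these restricted partitions.
Result = 15

15


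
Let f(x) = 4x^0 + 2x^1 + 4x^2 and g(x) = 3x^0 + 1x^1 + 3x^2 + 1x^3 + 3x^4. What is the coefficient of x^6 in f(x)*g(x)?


Cauchy product at x^6:
4*3
= 12

12


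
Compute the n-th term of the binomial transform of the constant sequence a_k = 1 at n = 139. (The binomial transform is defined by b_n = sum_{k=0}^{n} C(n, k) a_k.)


With a_k = 1 for all k, b_n = sum_{k=0}^{n} C(n, k) = 2^n by the binomial theorem.
For n = 139: 2^139 = 696898287454081973172991196020261297061888.

696898287454081973172991196020261297061888


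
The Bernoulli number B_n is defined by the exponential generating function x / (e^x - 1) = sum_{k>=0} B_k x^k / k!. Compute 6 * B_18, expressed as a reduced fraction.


Bernoulli numbers can also be computed recursively via B_0 = 1 and sum_{j=0}^{m} C(m+1, j) B_j = 0 for m >= 1. Odd-index Bernoulli numbers vanish for k >= 3.
Computing B_18 = 43867/798, so 6 * B_18 = 6 * 43867/798 = 43867/133.

43867/133


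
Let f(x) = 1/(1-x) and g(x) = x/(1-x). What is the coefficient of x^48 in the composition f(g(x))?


First simplify the composition: f(g(x)) = 1/(1 - x/(1-x)) = (1-x)/((1-x) - x) = (1-x)/(1-2x).
Now extract the coefficient. Write (1-x)/(1-2x) = 1/(1-2x) - x/(1-2x).
The coefficient of x^n in 1/(1-2x) is 2^n, and in x/(1-2x) is 2^(n-1) (for n >= 1).
So the coefficient of x^48 is 2^48 - 2^47 = 281474976710656 - 140737488355328 = 140737488355328.

140737488355328


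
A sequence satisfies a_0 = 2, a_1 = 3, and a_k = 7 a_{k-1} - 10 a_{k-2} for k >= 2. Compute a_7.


The characteristic equation is t^2 - 7 t + 10 = 0, with roots r_1 = 5 and r_2 = 2 (so c_1 = r_1 + r_2, c_2 = -r_1 r_2 as required).
One can use the closed form a_n = A r_1^n + B r_2^n, but direct iteration is more reliable:
a_0 = 2, a_1 = 3, a_2 = 1, a_3 = -23, a_4 = -171, a_5 = -967, a_6 = -5059, a_7 = -25743.
So a_7 = -25743.

-25743


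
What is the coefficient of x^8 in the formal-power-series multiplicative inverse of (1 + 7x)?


The inverse is 1/(1 + 7x). Apply the geometric identity 1/(1 - y) = sum_{k>=0} y^k with y = -7x:
1/(1 + 7x) = sum_{k>=0} (-7)^k x^k.
So the coefficient of x^8 is (-7)^8 = 5764801.

5764801


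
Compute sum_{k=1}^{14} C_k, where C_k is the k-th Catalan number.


C_1 through C_14: 1, 2, 5, 14, 42, 132, 429, 1430, 4862, 16796, 58786, 208012, 742900, 2674440
Sum = 1 + 2 + 5 + 14 + 42 + 132 + 429 + 1430 + 4862 + 16796 + 58786 + 208012 + 742900 + 2674440
= 3707851

3707851


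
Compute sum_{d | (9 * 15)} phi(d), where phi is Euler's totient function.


First, 9 * 15 = 135. One classical identity is sum_{d | n} phi(d) = n (each k in [1, n] has a unique gcd with n, and among the k's with gcd(k, n) = n/d there are phi(d) of them). So the sum equals 135. We also verify directly:
Divisors of 135: 1, 3, 5, 9, 15, 27, 45, 135.
phi values: 1, 2, 4, 6, 8, 18, 24, 72.
Sum = 135.

135


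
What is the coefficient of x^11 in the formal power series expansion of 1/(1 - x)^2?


The negative binomial / multiset identity is
1/(1 - x)^r = sum_{k>=0} C(k + r - 1, r - 1) x^k.
Here r = 2 and k = 11, so the coefficient is
C(11 + 1, 1) = C(12, 1)
= 12

12
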